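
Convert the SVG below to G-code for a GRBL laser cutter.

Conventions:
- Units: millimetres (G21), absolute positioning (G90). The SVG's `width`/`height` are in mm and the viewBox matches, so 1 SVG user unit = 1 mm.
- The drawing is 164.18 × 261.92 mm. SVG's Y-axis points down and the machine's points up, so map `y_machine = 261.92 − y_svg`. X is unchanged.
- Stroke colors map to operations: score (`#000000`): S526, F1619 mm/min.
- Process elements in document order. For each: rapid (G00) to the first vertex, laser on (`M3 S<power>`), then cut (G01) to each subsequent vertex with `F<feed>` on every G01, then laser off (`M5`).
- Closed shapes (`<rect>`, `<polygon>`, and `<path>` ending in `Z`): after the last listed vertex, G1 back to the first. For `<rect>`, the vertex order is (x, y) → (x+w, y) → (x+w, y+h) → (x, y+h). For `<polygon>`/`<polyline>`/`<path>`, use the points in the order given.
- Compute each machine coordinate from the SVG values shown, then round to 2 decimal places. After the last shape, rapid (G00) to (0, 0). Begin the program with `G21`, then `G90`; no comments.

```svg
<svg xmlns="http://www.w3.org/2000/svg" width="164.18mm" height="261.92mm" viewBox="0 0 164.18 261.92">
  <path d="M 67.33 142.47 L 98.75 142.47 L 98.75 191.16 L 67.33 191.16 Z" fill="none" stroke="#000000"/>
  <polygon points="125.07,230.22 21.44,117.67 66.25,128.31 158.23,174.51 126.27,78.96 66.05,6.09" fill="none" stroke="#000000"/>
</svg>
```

1 u = 1 mm; y_m = 261.92 − y.

[1] `<path>` rectangle, #000000→score S526 F1619: (67.33,119.45) → (98.75,119.45) → (98.75,70.76) → (67.33,70.76) → (67.33,119.45) (closed)

[2] `<polygon>` closed polygon, #000000→score S526 F1619: (125.07,31.70) → (21.44,144.25) → (66.25,133.61) → (158.23,87.41) → (126.27,182.96) → (66.05,255.83) → (125.07,31.70) (closed)

G21
G90
G00 X67.33 Y119.45
M3 S526
G01 X98.75 Y119.45 F1619
G01 X98.75 Y70.76 F1619
G01 X67.33 Y70.76 F1619
G01 X67.33 Y119.45 F1619
M5
G00 X125.07 Y31.70
M3 S526
G01 X21.44 Y144.25 F1619
G01 X66.25 Y133.61 F1619
G01 X158.23 Y87.41 F1619
G01 X126.27 Y182.96 F1619
G01 X66.05 Y255.83 F1619
G01 X125.07 Y31.70 F1619
M5
G00 X0.00 Y0.00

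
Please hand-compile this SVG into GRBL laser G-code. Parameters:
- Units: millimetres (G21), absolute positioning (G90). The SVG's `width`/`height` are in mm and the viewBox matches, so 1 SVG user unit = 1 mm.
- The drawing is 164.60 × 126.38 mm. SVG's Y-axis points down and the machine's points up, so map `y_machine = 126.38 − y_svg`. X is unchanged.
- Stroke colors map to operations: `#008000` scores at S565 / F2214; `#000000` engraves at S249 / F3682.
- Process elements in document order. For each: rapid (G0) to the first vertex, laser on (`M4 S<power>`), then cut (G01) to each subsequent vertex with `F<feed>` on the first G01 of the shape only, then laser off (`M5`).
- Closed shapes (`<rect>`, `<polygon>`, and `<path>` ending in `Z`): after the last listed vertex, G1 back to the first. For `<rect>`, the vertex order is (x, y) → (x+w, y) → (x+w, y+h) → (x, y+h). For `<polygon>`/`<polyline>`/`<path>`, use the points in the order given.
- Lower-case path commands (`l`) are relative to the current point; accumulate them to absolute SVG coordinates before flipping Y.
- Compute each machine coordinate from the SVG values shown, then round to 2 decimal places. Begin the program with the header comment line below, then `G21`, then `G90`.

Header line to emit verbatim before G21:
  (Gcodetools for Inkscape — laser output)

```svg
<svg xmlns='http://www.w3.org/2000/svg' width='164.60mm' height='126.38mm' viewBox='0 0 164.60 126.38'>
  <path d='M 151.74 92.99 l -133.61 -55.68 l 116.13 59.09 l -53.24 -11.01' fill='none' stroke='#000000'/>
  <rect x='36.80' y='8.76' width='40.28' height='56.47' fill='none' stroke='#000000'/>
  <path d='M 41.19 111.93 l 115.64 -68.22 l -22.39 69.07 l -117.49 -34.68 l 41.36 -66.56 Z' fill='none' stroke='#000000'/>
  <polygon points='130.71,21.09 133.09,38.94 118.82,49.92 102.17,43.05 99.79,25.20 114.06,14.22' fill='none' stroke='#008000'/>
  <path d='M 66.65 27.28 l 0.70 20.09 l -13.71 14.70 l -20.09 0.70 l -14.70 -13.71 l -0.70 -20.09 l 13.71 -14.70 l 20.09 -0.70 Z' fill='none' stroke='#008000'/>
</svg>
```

(Gcodetools for Inkscape — laser output)
G21
G90
G0 X151.74 Y33.39
M4 S249
G01 X18.13 Y89.07 F3682
G01 X134.26 Y29.98
G01 X81.02 Y40.99
M5
G0 X36.80 Y117.62
M4 S249
G01 X77.08 Y117.62 F3682
G01 X77.08 Y61.15
G01 X36.80 Y61.15
G01 X36.80 Y117.62
M5
G0 X41.19 Y14.45
M4 S249
G01 X156.83 Y82.67 F3682
G01 X134.44 Y13.60
G01 X16.95 Y48.28
G01 X58.31 Y114.84
G01 X41.19 Y14.45
M5
G0 X130.71 Y105.29
M4 S565
G01 X133.09 Y87.44 F2214
G01 X118.82 Y76.46
G01 X102.17 Y83.33
G01 X99.79 Y101.18
G01 X114.06 Y112.16
G01 X130.71 Y105.29
M5
G0 X66.65 Y99.10
M4 S565
G01 X67.35 Y79.01 F2214
G01 X53.64 Y64.31
G01 X33.55 Y63.61
G01 X18.85 Y77.32
G01 X18.15 Y97.41
G01 X31.86 Y112.11
G01 X51.95 Y112.81
G01 X66.65 Y99.10
M5

Since the viewBox matches the mm dimensions, user units are millimetres directly. The only transform is the Y-flip y_m = 126.38 − y_svg.

Shape 1 is a open polyline drawn with `<path>`. Its stroke #000000 means engrave at S249, F3682. After flipping Y the toolpath is (151.74,33.39) → (18.13,89.07) → (134.26,29.98) → (81.02,40.99).

Shape 2 is a rectangle drawn with `<rect>`. Its stroke #000000 means engrave at S249, F3682. After flipping Y the toolpath is (36.80,117.62) → (77.08,117.62) → (77.08,61.15) → (36.80,61.15) → (36.80,117.62), returning to the start.

Shape 3 is a closed polygon drawn with `<path>`. Its stroke #000000 means engrave at S249, F3682. After flipping Y the toolpath is (41.19,14.45) → (156.83,82.67) → (134.44,13.60) → (16.95,48.28) → (58.31,114.84) → (41.19,14.45), returning to the start.

Shape 4 is a regular polygon drawn with `<polygon>`. Its stroke #008000 means score at S565, F2214. After flipping Y the toolpath is (130.71,105.29) → (133.09,87.44) → (118.82,76.46) → (102.17,83.33) → (99.79,101.18) → (114.06,112.16) → (130.71,105.29), returning to the start.

Shape 5 is a regular polygon drawn with `<path>`. Its stroke #008000 means score at S565, F2214. After flipping Y the toolpath is (66.65,99.10) → (67.35,79.01) → (53.64,64.31) → (33.55,63.61) → (18.85,77.32) → (18.15,97.41) → (31.86,112.11) → (51.95,112.81) → (66.65,99.10), returning to the start.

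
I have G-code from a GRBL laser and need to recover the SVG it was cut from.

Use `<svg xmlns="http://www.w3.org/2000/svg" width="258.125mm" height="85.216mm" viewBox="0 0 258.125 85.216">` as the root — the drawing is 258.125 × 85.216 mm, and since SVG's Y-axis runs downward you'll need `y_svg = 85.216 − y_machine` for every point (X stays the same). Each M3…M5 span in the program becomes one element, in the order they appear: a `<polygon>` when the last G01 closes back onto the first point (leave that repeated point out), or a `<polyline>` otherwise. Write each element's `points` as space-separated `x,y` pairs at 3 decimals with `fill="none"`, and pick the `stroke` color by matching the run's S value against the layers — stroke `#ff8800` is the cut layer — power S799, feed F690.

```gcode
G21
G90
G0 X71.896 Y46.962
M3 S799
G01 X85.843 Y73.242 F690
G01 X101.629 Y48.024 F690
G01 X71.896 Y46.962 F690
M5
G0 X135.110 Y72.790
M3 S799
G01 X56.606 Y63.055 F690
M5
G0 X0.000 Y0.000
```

<svg xmlns="http://www.w3.org/2000/svg" width="258.125mm" height="85.216mm" viewBox="0 0 258.125 85.216">
  <polygon points="71.896,38.254 85.843,11.974 101.629,37.192" fill="none" stroke="#ff8800"/>
  <polyline points="135.110,12.426 56.606,22.161" fill="none" stroke="#ff8800"/>
</svg>

y_svg = 85.216 − y_m. Every run uses S799, so all elements get stroke `#ff8800` (cut).

[1] closed run; points: 71.896,38.254 85.843,11.974 101.629,37.192

[2] open run; points: 135.110,12.426 56.606,22.161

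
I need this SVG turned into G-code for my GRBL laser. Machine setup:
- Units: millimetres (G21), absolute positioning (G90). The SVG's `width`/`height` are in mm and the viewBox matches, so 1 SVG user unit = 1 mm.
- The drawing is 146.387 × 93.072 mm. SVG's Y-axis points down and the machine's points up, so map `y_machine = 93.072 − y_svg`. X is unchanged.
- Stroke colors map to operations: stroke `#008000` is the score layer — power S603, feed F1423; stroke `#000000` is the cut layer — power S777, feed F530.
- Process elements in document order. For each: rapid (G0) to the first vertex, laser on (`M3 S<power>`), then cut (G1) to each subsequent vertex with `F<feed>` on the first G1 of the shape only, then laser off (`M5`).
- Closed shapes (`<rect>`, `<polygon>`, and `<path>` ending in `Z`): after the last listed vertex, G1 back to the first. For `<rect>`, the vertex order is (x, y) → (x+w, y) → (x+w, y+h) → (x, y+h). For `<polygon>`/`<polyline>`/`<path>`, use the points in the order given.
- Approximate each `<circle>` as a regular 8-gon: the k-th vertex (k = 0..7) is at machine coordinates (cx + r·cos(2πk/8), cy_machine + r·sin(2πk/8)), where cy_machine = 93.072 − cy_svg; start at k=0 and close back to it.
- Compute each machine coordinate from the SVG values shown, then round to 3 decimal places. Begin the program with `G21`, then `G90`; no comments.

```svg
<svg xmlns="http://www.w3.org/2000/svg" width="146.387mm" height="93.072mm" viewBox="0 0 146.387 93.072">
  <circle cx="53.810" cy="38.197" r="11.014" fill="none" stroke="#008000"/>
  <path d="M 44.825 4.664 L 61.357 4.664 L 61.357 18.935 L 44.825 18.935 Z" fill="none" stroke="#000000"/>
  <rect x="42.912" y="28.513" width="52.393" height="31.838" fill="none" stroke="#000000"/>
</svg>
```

G21
G90
G0 X64.824 Y54.875
M3 S603
G1 X61.598 Y62.663 F1423
G1 X53.810 Y65.889
G1 X46.022 Y62.663
G1 X42.796 Y54.875
G1 X46.022 Y47.087
G1 X53.810 Y43.861
G1 X61.598 Y47.087
G1 X64.824 Y54.875
M5
G0 X44.825 Y88.408
M3 S777
G1 X61.357 Y88.408 F530
G1 X61.357 Y74.137
G1 X44.825 Y74.137
G1 X44.825 Y88.408
M5
G0 X42.912 Y64.559
M3 S777
G1 X95.305 Y64.559 F530
G1 X95.305 Y32.721
G1 X42.912 Y32.721
G1 X42.912 Y64.559
M5

viewBox `0 0 146.387 93.072` with mm width/height → 1 unit = 1 mm. Flip: y_m = 93.072 − y_svg.

**Shape 1** — `<circle>` circle, stroke `#008000` → score (S603, F1423). Machine vertices: (64.824,54.875) → (61.598,62.663) → (53.810,65.889) → (46.022,62.663) → (42.796,54.875) → (46.022,47.087) → (53.810,43.861) → (61.598,47.087) → (64.824,54.875). Closed: final G1 returns to the first vertex.

**Shape 2** — `<path>` rectangle, stroke `#000000` → cut (S777, F530). Machine vertices: (44.825,88.408) → (61.357,88.408) → (61.357,74.137) → (44.825,74.137) → (44.825,88.408). Closed: final G1 returns to the first vertex.

**Shape 3** — `<rect>` rectangle, stroke `#000000` → cut (S777, F530). Machine vertices: (42.912,64.559) → (95.305,64.559) → (95.305,32.721) → (42.912,32.721) → (42.912,64.559). Closed: final G1 returns to the first vertex.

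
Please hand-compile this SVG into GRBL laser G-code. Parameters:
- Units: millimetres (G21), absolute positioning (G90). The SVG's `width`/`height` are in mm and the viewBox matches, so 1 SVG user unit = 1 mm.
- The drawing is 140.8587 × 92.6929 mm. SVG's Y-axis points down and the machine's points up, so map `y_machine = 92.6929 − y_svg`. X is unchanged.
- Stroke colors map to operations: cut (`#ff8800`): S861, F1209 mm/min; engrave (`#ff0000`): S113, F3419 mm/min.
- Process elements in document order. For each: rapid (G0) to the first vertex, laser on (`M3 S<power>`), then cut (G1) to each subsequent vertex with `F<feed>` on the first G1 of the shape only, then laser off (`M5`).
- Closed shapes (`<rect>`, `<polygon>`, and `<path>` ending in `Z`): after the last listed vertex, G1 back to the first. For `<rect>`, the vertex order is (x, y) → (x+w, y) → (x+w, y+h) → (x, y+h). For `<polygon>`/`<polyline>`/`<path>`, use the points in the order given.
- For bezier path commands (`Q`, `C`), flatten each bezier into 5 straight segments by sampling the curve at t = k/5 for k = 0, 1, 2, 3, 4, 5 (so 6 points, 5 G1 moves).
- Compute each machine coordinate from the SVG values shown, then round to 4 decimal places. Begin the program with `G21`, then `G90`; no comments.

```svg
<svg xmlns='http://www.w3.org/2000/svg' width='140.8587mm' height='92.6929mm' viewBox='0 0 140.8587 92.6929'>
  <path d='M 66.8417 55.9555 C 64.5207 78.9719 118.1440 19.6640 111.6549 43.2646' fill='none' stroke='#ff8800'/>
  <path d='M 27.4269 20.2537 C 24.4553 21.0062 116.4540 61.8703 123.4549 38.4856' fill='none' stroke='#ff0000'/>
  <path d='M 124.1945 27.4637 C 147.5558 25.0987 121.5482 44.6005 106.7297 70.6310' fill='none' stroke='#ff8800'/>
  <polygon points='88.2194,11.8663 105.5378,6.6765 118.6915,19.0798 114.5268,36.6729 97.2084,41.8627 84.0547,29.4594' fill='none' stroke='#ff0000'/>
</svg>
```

viewBox `0 0 140.8587 92.6929` with mm width/height → 1 unit = 1 mm. Flip: y_m = 92.6929 − y_svg.

**Shape 1** — `<path>` cubic bezier, stroke `#ff8800` → cut (S861, F1209). Control points (SVG): P0=(66.8417,55.9555), P1=(64.5207,78.9719), P2=(118.1440,19.6640), P3=(111.6549,43.2646); sampled at t=k/5. Machine vertices: (66.8417,36.7374) → (71.2340,31.4846) → (83.4821,38.0585) → (98.0155,48.5278) → (109.2633,54.9615) → (111.6549,49.4283). Open path.

**Shape 2** — `<path>` cubic bezier, stroke `#ff0000` → engrave (S113, F3419). Control points (SVG): P0=(27.4269,20.2537), P1=(24.4553,21.0062), P2=(116.4540,61.8703), P3=(123.4549,38.4856); sampled at t=k/5. Machine vertices: (27.4269,72.4392) → (35.6006,68.0092) → (57.9288,58.9617) → (85.7728,50.3060) → (110.4944,47.0515) → (123.4549,54.2073). Open path.

**Shape 3** — `<path>` cubic bezier, stroke `#ff8800` → cut (S861, F1209). Control points (SVG): P0=(124.1945,27.4637), P1=(147.5558,25.0987), P2=(121.5482,44.6005), P3=(106.7297,70.6310); sampled at t=k/5. Machine vertices: (124.1945,65.2292) → (132.7715,64.1469) → (132.4067,58.5528) → (126.0070,49.1831) → (116.4790,36.7741) → (106.7297,22.0619). Open path.

**Shape 4** — `<polygon>` regular polygon, stroke `#ff0000` → engrave (S113, F3419). Machine vertices: (88.2194,80.8266) → (105.5378,86.0164) → (118.6915,73.6131) → (114.5268,56.0200) → (97.2084,50.8302) → (84.0547,63.2335) → (88.2194,80.8266). Closed: final G1 returns to the first vertex.

G21
G90
G0 X66.8417 Y36.7374
M3 S861
G1 X71.2340 Y31.4846 F1209
G1 X83.4821 Y38.0585
G1 X98.0155 Y48.5278
G1 X109.2633 Y54.9615
G1 X111.6549 Y49.4283
M5
G0 X27.4269 Y72.4392
M3 S113
G1 X35.6006 Y68.0092 F3419
G1 X57.9288 Y58.9617
G1 X85.7728 Y50.3060
G1 X110.4944 Y47.0515
G1 X123.4549 Y54.2073
M5
G0 X124.1945 Y65.2292
M3 S861
G1 X132.7715 Y64.1469 F1209
G1 X132.4067 Y58.5528
G1 X126.0070 Y49.1831
G1 X116.4790 Y36.7741
G1 X106.7297 Y22.0619
M5
G0 X88.2194 Y80.8266
M3 S113
G1 X105.5378 Y86.0164 F3419
G1 X118.6915 Y73.6131
G1 X114.5268 Y56.0200
G1 X97.2084 Y50.8302
G1 X84.0547 Y63.2335
G1 X88.2194 Y80.8266
M5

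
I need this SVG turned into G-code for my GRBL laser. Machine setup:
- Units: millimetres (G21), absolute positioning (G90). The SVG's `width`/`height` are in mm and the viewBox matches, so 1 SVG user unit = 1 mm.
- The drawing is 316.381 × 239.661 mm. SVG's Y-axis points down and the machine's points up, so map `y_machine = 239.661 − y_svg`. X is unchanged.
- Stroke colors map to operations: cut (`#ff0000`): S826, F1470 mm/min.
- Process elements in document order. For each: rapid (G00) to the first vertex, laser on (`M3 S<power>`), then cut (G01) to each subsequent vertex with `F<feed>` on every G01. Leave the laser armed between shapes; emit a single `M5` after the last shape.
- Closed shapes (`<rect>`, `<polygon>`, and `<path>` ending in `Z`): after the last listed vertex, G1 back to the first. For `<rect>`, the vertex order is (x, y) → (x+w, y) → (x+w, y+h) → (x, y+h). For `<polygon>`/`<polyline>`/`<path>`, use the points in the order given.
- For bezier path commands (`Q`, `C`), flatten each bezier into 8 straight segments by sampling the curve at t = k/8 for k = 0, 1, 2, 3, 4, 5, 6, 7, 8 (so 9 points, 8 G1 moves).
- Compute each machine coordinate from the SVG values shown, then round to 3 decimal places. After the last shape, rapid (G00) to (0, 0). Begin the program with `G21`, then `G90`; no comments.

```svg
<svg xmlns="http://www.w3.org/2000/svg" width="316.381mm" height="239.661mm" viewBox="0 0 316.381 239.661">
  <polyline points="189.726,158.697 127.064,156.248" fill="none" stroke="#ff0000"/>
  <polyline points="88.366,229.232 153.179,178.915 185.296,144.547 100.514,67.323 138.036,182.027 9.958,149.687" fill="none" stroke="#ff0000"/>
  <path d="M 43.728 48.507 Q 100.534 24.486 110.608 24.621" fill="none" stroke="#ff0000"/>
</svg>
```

viewBox `0 0 316.381 239.661` with mm width/height → 1 unit = 1 mm. Flip: y_m = 239.661 − y_svg.

**Shape 1** — `<polyline>` line segment, stroke `#ff0000` → cut (S826, F1470). Machine vertices: (189.726,80.964) → (127.064,83.413). Open path.

**Shape 2** — `<polyline>` open polyline, stroke `#ff0000` → cut (S826, F1470). Machine vertices: (88.366,10.429) → (153.179,60.746) → (185.296,95.114) → (100.514,172.338) → (138.036,57.634) → (9.958,89.974). Open path.

**Shape 3** — `<path>` quadratic bezier, stroke `#ff0000` → cut (S826, F1470). Control points (SVG): P0=(43.728,48.507), P1=(100.534,24.486), P2=(110.608,24.621); sampled at t=k/8. Machine vertices: (43.728,191.154) → (57.199,196.782) → (69.210,201.655) → (79.761,205.773) → (88.851,209.136) → (96.481,211.744) → (102.650,213.598) → (107.359,214.696) → (110.608,215.040). Open path.

G21
G90
G00 X189.726 Y80.964
M3 S826
G01 X127.064 Y83.413 F1470
G00 X88.366 Y10.429
M3 S826
G01 X153.179 Y60.746 F1470
G01 X185.296 Y95.114 F1470
G01 X100.514 Y172.338 F1470
G01 X138.036 Y57.634 F1470
G01 X9.958 Y89.974 F1470
G00 X43.728 Y191.154
M3 S826
G01 X57.199 Y196.782 F1470
G01 X69.210 Y201.655 F1470
G01 X79.761 Y205.773 F1470
G01 X88.851 Y209.136 F1470
G01 X96.481 Y211.744 F1470
G01 X102.650 Y213.598 F1470
G01 X107.359 Y214.696 F1470
G01 X110.608 Y215.040 F1470
M5
G00 X0.000 Y0.000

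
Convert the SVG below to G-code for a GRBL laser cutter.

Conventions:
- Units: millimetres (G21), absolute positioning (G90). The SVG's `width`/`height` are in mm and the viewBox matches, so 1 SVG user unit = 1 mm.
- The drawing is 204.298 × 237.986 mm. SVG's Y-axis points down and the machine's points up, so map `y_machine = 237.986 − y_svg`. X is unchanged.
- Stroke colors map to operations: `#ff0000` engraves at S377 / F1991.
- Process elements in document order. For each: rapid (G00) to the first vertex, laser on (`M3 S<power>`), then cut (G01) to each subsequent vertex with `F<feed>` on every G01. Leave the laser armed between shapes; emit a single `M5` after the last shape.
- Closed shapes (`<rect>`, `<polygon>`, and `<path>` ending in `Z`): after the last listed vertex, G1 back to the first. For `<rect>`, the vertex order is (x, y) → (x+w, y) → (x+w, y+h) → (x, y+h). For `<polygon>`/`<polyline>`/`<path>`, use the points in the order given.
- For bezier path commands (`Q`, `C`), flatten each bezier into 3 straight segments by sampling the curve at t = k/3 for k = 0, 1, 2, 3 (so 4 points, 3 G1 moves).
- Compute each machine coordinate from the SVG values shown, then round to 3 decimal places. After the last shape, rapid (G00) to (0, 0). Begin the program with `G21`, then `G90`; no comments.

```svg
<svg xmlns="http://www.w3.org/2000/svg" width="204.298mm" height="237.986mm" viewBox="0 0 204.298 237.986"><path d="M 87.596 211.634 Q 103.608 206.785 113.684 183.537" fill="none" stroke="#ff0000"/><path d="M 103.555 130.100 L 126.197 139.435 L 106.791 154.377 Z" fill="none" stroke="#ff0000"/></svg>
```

Since the viewBox matches the mm dimensions, user units are millimetres directly. The only transform is the Y-flip y_m = 237.986 − y_svg.

Shape 1 is a quadratic bezier drawn with `<path>`. Its stroke #ff0000 means engrave at S377, F1991. After flipping Y the toolpath is (87.596,26.352) → (97.611,31.629) → (106.307,40.995) → (113.684,54.449).

Shape 2 is a regular polygon drawn with `<path>`. Its stroke #ff0000 means engrave at S377, F1991. After flipping Y the toolpath is (103.555,107.886) → (126.197,98.551) → (106.791,83.609) → (103.555,107.886), returning to the start.

G21
G90
G00 X87.596 Y26.352
M3 S377
G01 X97.611 Y31.629 F1991
G01 X106.307 Y40.995 F1991
G01 X113.684 Y54.449 F1991
G00 X103.555 Y107.886
M3 S377
G01 X126.197 Y98.551 F1991
G01 X106.791 Y83.609 F1991
G01 X103.555 Y107.886 F1991
M5
G00 X0.000 Y0.000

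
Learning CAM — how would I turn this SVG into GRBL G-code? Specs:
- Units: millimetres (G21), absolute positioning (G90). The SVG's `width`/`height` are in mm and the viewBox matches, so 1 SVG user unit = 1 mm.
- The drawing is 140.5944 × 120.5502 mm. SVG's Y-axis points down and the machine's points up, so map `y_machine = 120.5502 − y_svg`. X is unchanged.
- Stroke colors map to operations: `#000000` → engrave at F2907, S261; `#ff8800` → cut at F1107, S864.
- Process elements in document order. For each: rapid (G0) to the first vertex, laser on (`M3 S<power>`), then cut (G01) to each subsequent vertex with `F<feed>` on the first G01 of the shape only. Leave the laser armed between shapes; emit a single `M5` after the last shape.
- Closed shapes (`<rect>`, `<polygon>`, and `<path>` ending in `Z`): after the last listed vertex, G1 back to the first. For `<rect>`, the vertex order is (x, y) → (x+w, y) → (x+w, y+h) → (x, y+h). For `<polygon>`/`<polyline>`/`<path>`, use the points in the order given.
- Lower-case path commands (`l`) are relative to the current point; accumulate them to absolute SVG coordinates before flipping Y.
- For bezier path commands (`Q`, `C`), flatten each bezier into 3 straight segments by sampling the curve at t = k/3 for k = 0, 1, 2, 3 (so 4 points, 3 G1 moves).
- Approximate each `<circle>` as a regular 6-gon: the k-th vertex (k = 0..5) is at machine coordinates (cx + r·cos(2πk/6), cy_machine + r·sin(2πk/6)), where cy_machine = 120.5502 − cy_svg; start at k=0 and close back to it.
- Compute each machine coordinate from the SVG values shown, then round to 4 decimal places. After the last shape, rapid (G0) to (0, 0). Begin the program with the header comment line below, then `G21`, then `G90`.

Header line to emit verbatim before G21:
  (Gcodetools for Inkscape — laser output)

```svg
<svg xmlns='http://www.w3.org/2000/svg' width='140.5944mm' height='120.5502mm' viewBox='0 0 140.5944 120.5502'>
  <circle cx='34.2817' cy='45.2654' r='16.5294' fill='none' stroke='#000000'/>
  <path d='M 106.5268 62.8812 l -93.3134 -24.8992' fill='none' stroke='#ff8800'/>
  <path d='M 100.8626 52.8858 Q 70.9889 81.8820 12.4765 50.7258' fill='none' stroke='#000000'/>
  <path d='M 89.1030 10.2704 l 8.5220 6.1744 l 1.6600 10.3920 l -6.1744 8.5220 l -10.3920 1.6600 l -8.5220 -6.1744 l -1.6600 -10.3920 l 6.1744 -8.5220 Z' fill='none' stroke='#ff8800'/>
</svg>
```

viewBox `0 0 140.5944 120.5502` with mm width/height → 1 unit = 1 mm. Flip: y_m = 120.5502 − y_svg.

**Shape 1** — `<circle>` circle, stroke `#000000` → engrave (S261, F2907). Machine vertices: (50.8111,75.2848) → (42.5464,89.5997) → (26.0170,89.5997) → (17.7523,75.2848) → (26.0170,60.9699) → (42.5464,60.9699) → (50.8111,75.2848). Closed: final G1 returns to the first vertex.

**Shape 2** — `<path>` line segment, stroke `#ff8800` → cut (S864, F1107). Machine vertices: (106.5268,57.6690) → (13.2134,82.5682). Open path.

**Shape 3** — `<path>` quadratic bezier, stroke `#000000` → engrave (S261, F2907). Control points (SVG): P0=(100.8626,52.8858), P1=(70.9889,81.8820), P2=(12.4765,50.7258); sampled at t=k/3. Machine vertices: (100.8626,67.6644) → (77.7647,55.0172) → (48.3027,55.7372) → (12.4765,69.8244). Open path.

**Shape 4** — `<path>` regular polygon, stroke `#ff8800` → cut (S864, F1107). Machine vertices: (89.1030,110.2798) → (97.6250,104.1054) → (99.2850,93.7134) → (93.1106,85.1914) → (82.7186,83.5314) → (74.1966,89.7058) → (72.5366,100.0978) → (78.7110,108.6198) → (89.1030,110.2798). Closed: final G1 returns to the first vertex.

(Gcodetools for Inkscape — laser output)
G21
G90
G0 X50.8111 Y75.2848
M3 S261
G01 X42.5464 Y89.5997 F2907
G01 X26.0170 Y89.5997
G01 X17.7523 Y75.2848
G01 X26.0170 Y60.9699
G01 X42.5464 Y60.9699
G01 X50.8111 Y75.2848
G0 X106.5268 Y57.6690
M3 S864
G01 X13.2134 Y82.5682 F1107
G0 X100.8626 Y67.6644
M3 S261
G01 X77.7647 Y55.0172 F2907
G01 X48.3027 Y55.7372
G01 X12.4765 Y69.8244
G0 X89.1030 Y110.2798
M3 S864
G01 X97.6250 Y104.1054 F1107
G01 X99.2850 Y93.7134
G01 X93.1106 Y85.1914
G01 X82.7186 Y83.5314
G01 X74.1966 Y89.7058
G01 X72.5366 Y100.0978
G01 X78.7110 Y108.6198
G01 X89.1030 Y110.2798
M5
G0 X0.0000 Y0.0000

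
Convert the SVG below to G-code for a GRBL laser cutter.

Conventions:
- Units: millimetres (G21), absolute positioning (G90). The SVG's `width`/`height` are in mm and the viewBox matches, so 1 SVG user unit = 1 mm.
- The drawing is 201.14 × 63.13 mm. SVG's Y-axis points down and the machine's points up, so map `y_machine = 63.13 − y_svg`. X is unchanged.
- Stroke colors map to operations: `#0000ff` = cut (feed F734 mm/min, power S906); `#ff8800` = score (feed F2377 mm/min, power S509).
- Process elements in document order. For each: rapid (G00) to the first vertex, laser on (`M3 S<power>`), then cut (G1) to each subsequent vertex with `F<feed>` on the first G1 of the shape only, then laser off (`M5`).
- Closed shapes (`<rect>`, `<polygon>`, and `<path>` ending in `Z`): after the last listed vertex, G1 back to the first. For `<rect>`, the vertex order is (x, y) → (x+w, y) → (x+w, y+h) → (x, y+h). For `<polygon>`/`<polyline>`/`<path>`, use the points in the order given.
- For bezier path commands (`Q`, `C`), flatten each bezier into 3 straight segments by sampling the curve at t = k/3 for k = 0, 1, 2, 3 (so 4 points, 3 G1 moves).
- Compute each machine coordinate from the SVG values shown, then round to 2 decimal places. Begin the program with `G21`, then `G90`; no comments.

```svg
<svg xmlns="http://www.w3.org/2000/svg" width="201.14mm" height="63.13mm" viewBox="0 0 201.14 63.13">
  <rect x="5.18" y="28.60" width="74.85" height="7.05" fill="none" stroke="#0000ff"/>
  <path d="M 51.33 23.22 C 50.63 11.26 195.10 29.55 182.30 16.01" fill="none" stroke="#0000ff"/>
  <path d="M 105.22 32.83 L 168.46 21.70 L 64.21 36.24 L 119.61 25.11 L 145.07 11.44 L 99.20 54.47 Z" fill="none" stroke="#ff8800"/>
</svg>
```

G21
G90
G00 X5.18 Y34.53
M3 S906
G1 X80.03 Y34.53 F734
G1 X80.03 Y27.48
G1 X5.18 Y27.48
G1 X5.18 Y34.53
M5
G00 X51.33 Y39.91
M3 S906
G1 X87.82 Y44.09 F734
G1 X153.88 Y41.89
G1 X182.30 Y47.12
M5
G00 X105.22 Y30.30
M3 S509
G1 X168.46 Y41.43 F2377
G1 X64.21 Y26.89
G1 X119.61 Y38.02
G1 X145.07 Y51.69
G1 X99.20 Y8.66
G1 X105.22 Y30.30
M5

Since the viewBox matches the mm dimensions, user units are millimetres directly. The only transform is the Y-flip y_m = 63.13 − y_svg.

Shape 1 is a rectangle drawn with `<rect>`. Its stroke #0000ff means cut at S906, F734. After flipping Y the toolpath is (5.18,34.53) → (80.03,34.53) → (80.03,27.48) → (5.18,27.48) → (5.18,34.53), returning to the start.

Shape 2 is a cubic bezier drawn with `<path>`. Its stroke #0000ff means cut at S906, F734. After flipping Y the toolpath is (51.33,39.91) → (87.82,44.09) → (153.88,41.89) → (182.30,47.12).

Shape 3 is a closed polygon drawn with `<path>`. Its stroke #ff8800 means score at S509, F2377. After flipping Y the toolpath is (105.22,30.30) → (168.46,41.43) → (64.21,26.89) → (119.61,38.02) → (145.07,51.69) → (99.20,8.66) → (105.22,30.30), returning to the start.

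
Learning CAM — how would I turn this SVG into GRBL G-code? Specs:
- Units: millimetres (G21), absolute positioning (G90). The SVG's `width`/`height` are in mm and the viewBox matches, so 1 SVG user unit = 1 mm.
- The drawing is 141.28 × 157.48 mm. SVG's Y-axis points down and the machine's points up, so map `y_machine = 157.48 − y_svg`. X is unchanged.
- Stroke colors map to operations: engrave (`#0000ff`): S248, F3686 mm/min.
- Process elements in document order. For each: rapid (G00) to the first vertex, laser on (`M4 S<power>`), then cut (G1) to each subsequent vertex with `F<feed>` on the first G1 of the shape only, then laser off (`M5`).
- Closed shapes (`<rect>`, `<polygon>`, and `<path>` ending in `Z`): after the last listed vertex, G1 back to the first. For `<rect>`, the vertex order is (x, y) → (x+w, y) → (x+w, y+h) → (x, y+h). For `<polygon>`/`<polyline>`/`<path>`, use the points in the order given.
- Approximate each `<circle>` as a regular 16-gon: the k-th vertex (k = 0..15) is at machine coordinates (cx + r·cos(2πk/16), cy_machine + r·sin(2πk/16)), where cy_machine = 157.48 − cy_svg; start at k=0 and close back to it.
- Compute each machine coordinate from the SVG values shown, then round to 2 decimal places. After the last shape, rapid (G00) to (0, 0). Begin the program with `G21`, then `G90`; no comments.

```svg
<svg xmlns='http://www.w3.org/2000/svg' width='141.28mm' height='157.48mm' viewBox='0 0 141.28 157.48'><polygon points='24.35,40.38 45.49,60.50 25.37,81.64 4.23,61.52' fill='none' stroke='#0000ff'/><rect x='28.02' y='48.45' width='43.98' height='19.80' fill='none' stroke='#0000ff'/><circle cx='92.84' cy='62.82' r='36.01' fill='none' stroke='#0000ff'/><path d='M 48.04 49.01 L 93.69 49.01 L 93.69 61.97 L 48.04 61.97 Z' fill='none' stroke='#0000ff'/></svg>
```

G21
G90
G00 X24.35 Y117.10
M4 S248
G1 X45.49 Y96.98 F3686
G1 X25.37 Y75.84
G1 X4.23 Y95.96
G1 X24.35 Y117.10
M5
G00 X28.02 Y109.03
M4 S248
G1 X72.00 Y109.03 F3686
G1 X72.00 Y89.23
G1 X28.02 Y89.23
G1 X28.02 Y109.03
M5
G00 X128.85 Y94.66
M4 S248
G1 X126.11 Y108.44 F3686
G1 X118.30 Y120.12
G1 X106.62 Y127.93
G1 X92.84 Y130.67
G1 X79.06 Y127.93
G1 X67.38 Y120.12
G1 X59.57 Y108.44
G1 X56.83 Y94.66
G1 X59.57 Y80.88
G1 X67.38 Y69.20
G1 X79.06 Y61.39
G1 X92.84 Y58.65
G1 X106.62 Y61.39
G1 X118.30 Y69.20
G1 X126.11 Y80.88
G1 X128.85 Y94.66
M5
G00 X48.04 Y108.47
M4 S248
G1 X93.69 Y108.47 F3686
G1 X93.69 Y95.51
G1 X48.04 Y95.51
G1 X48.04 Y108.47
M5
G00 X0.00 Y0.00

viewBox `0 0 141.28 157.48` with mm width/height → 1 unit = 1 mm. Flip: y_m = 157.48 − y_svg.

**Shape 1** — `<polygon>` regular polygon, stroke `#0000ff` → engrave (S248, F3686). Machine vertices: (24.35,117.10) → (45.49,96.98) → (25.37,75.84) → (4.23,95.96) → (24.35,117.10). Closed: final G1 returns to the first vertex.

**Shape 2** — `<rect>` rectangle, stroke `#0000ff` → engrave (S248, F3686). Machine vertices: (28.02,109.03) → (72.00,109.03) → (72.00,89.23) → (28.02,89.23) → (28.02,109.03). Closed: final G1 returns to the first vertex.

**Shape 3** — `<circle>` circle, stroke `#0000ff` → engrave (S248, F3686). Machine vertices: (128.85,94.66) → (126.11,108.44) → (118.30,120.12) → (106.62,127.93) → (92.84,130.67) → (79.06,127.93) → (67.38,120.12) → (59.57,108.44) → (56.83,94.66) → (59.57,80.88) → (67.38,69.20) → (79.06,61.39) → (92.84,58.65) → (106.62,61.39) → (118.30,69.20) → (126.11,80.88) → (128.85,94.66). Closed: final G1 returns to the first vertex.

**Shape 4** — `<path>` rectangle, stroke `#0000ff` → engrave (S248, F3686). Machine vertices: (48.04,108.47) → (93.69,108.47) → (93.69,95.51) → (48.04,95.51) → (48.04,108.47). Closed: final G1 returns to the first vertex.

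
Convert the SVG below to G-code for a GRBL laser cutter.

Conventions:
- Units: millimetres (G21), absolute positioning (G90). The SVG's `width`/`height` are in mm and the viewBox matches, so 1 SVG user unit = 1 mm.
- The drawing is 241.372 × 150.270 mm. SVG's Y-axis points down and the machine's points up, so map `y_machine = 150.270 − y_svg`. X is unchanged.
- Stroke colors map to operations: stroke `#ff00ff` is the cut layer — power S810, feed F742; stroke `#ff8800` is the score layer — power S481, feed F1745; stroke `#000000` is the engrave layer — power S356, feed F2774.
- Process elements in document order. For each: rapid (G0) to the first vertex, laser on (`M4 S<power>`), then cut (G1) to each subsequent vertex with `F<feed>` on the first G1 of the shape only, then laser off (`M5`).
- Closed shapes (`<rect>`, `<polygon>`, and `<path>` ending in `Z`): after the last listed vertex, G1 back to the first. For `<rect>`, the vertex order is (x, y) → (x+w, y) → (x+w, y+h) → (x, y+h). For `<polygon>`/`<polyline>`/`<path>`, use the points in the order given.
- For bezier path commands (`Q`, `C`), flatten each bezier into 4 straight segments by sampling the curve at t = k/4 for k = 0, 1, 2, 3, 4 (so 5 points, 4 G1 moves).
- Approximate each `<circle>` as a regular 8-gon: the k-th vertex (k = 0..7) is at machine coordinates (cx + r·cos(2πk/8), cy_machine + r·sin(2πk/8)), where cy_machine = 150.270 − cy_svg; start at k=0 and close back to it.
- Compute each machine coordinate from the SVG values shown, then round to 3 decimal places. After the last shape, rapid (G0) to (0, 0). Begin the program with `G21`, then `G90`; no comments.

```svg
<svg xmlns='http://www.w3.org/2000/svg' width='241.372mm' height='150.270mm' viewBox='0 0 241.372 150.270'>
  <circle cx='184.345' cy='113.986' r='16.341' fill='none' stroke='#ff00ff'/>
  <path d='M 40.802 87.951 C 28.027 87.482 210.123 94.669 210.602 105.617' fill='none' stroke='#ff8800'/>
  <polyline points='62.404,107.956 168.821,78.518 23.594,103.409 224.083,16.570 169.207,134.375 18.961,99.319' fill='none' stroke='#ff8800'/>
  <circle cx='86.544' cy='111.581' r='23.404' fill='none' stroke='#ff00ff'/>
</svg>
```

Since the viewBox matches the mm dimensions, user units are millimetres directly. The only transform is the Y-flip y_m = 150.270 − y_svg.

Shape 1 is a circle drawn with `<circle>`. Its stroke #ff00ff means cut at S810, F742. After flipping Y the toolpath is (200.686,36.284) → (195.900,47.839) → (184.345,52.625) → (172.790,47.839) → (168.004,36.284) → (172.790,24.729) → (184.345,19.943) → (195.900,24.729) → (200.686,36.284), returning to the start.

Shape 2 is a cubic bezier drawn with `<path>`. Its stroke #ff8800 means score at S481, F1745. After flipping Y the toolpath is (40.802,62.319) → (61.876,61.296) → (120.732,57.767) → (182.072,52.098) → (210.602,44.653).

Shape 3 is a open polyline drawn with `<polyline>`. Its stroke #ff8800 means score at S481, F1745. After flipping Y the toolpath is (62.404,42.314) → (168.821,71.752) → (23.594,46.861) → (224.083,133.700) → (169.207,15.895) → (18.961,50.951).

Shape 4 is a circle drawn with `<circle>`. Its stroke #ff00ff means cut at S810, F742. After flipping Y the toolpath is (109.948,38.689) → (103.093,55.238) → (86.544,62.093) → (69.995,55.238) → (63.140,38.689) → (69.995,22.140) → (86.544,15.285) → (103.093,22.140) → (109.948,38.689), returning to the start.

G21
G90
G0 X200.686 Y36.284
M4 S810
G1 X195.900 Y47.839 F742
G1 X184.345 Y52.625
G1 X172.790 Y47.839
G1 X168.004 Y36.284
G1 X172.790 Y24.729
G1 X184.345 Y19.943
G1 X195.900 Y24.729
G1 X200.686 Y36.284
M5
G0 X40.802 Y62.319
M4 S481
G1 X61.876 Y61.296 F1745
G1 X120.732 Y57.767
G1 X182.072 Y52.098
G1 X210.602 Y44.653
M5
G0 X62.404 Y42.314
M4 S481
G1 X168.821 Y71.752 F1745
G1 X23.594 Y46.861
G1 X224.083 Y133.700
G1 X169.207 Y15.895
G1 X18.961 Y50.951
M5
G0 X109.948 Y38.689
M4 S810
G1 X103.093 Y55.238 F742
G1 X86.544 Y62.093
G1 X69.995 Y55.238
G1 X63.140 Y38.689
G1 X69.995 Y22.140
G1 X86.544 Y15.285
G1 X103.093 Y22.140
G1 X109.948 Y38.689
M5
G0 X0.000 Y0.000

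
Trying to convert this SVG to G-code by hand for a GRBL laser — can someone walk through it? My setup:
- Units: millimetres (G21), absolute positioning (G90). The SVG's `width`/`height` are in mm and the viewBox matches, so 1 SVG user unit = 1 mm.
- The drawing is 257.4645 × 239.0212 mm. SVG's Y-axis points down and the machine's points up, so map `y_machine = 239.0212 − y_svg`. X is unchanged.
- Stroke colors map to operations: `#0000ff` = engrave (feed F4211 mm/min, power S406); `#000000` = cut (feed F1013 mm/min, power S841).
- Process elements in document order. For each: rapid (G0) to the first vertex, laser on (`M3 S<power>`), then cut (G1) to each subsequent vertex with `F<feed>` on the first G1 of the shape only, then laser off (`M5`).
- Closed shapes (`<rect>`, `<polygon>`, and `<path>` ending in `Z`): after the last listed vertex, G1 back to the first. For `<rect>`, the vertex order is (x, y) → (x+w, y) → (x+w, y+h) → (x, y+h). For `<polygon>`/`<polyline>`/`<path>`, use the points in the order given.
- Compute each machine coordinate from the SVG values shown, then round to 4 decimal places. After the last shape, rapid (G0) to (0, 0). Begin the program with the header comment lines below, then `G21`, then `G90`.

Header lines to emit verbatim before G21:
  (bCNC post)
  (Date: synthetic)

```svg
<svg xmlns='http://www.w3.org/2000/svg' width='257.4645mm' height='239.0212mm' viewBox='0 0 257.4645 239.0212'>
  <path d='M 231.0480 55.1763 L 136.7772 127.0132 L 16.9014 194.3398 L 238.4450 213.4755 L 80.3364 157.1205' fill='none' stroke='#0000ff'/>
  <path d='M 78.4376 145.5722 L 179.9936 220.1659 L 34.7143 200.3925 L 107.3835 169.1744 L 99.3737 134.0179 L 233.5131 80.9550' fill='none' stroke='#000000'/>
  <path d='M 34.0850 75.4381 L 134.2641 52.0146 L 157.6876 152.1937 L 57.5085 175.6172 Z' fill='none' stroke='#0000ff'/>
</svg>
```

Since the viewBox matches the mm dimensions, user units are millimetres directly. The only transform is the Y-flip y_m = 239.0212 − y_svg.

Shape 1 is a open polyline drawn with `<path>`. Its stroke #0000ff means engrave at S406, F4211. After flipping Y the toolpath is (231.0480,183.8449) → (136.7772,112.0080) → (16.9014,44.6814) → (238.4450,25.5457) → (80.3364,81.9007).

Shape 2 is a open polyline drawn with `<path>`. Its stroke #000000 means cut at S841, F1013. After flipping Y the toolpath is (78.4376,93.4490) → (179.9936,18.8553) → (34.7143,38.6287) → (107.3835,69.8468) → (99.3737,105.0033) → (233.5131,158.0662).

Shape 3 is a regular polygon drawn with `<path>`. Its stroke #0000ff means engrave at S406, F4211. After flipping Y the toolpath is (34.0850,163.5831) → (134.2641,187.0066) → (157.6876,86.8275) → (57.5085,63.4040) → (34.0850,163.5831), returning to the start.

(bCNC post)
(Date: synthetic)
G21
G90
G0 X231.0480 Y183.8449
M3 S406
G1 X136.7772 Y112.0080 F4211
G1 X16.9014 Y44.6814
G1 X238.4450 Y25.5457
G1 X80.3364 Y81.9007
M5
G0 X78.4376 Y93.4490
M3 S841
G1 X179.9936 Y18.8553 F1013
G1 X34.7143 Y38.6287
G1 X107.3835 Y69.8468
G1 X99.3737 Y105.0033
G1 X233.5131 Y158.0662
M5
G0 X34.0850 Y163.5831
M3 S406
G1 X134.2641 Y187.0066 F4211
G1 X157.6876 Y86.8275
G1 X57.5085 Y63.4040
G1 X34.0850 Y163.5831
M5
G0 X0.0000 Y0.0000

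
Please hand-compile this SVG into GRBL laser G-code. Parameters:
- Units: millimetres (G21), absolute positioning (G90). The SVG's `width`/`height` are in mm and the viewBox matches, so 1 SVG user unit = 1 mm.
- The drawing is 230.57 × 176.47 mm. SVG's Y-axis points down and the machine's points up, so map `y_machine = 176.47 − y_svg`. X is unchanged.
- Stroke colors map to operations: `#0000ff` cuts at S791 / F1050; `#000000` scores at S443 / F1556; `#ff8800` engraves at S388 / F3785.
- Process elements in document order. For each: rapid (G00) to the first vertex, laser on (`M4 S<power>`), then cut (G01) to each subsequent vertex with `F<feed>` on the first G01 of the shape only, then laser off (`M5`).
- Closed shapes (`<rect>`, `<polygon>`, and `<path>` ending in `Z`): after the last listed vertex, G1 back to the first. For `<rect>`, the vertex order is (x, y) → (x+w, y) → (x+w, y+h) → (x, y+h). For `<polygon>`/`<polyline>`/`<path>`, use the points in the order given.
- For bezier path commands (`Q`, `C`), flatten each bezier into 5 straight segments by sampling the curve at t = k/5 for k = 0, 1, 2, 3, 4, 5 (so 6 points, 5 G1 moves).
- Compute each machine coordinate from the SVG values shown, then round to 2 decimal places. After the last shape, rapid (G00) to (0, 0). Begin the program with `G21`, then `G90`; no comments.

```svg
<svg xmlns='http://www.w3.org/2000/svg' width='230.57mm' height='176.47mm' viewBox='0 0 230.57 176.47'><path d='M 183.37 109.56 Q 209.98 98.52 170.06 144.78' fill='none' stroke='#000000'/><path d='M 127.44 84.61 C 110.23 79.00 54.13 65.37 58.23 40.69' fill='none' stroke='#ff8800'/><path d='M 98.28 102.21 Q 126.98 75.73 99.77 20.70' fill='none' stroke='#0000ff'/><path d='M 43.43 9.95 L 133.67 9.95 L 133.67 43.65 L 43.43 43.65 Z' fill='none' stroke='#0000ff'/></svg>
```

1 u = 1 mm; y_m = 176.47 − y.

[1] `<path>` quadratic bezier, #000000→score S443 F1556: (183.37,66.91) → (191.35,69.03) → (194.01,66.57) → (191.35,59.53) → (183.37,47.90) → (170.06,31.69)

[2] `<path>` cubic bezier, #ff8800→engrave S388 F3785: (127.44,91.86) → (113.24,96.21) → (94.46,102.64) → (75.86,111.27) → (62.20,122.27) → (58.23,135.78)

[3] `<path>` quadratic bezier, #0000ff→cut S791 F1050: (98.28,74.26) → (107.52,85.99) → (112.29,100.01) → (112.59,116.31) → (108.42,134.90) → (99.77,155.77)

[4] `<path>` rectangle, #0000ff→cut S791 F1050: (43.43,166.52) → (133.67,166.52) → (133.67,132.82) → (43.43,132.82) → (43.43,166.52) (closed)

G21
G90
G00 X183.37 Y66.91
M4 S443
G01 X191.35 Y69.03 F1556
G01 X194.01 Y66.57
G01 X191.35 Y59.53
G01 X183.37 Y47.90
G01 X170.06 Y31.69
M5
G00 X127.44 Y91.86
M4 S388
G01 X113.24 Y96.21 F3785
G01 X94.46 Y102.64
G01 X75.86 Y111.27
G01 X62.20 Y122.27
G01 X58.23 Y135.78
M5
G00 X98.28 Y74.26
M4 S791
G01 X107.52 Y85.99 F1050
G01 X112.29 Y100.01
G01 X112.59 Y116.31
G01 X108.42 Y134.90
G01 X99.77 Y155.77
M5
G00 X43.43 Y166.52
M4 S791
G01 X133.67 Y166.52 F1050
G01 X133.67 Y132.82
G01 X43.43 Y132.82
G01 X43.43 Y166.52
M5
G00 X0.00 Y0.00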